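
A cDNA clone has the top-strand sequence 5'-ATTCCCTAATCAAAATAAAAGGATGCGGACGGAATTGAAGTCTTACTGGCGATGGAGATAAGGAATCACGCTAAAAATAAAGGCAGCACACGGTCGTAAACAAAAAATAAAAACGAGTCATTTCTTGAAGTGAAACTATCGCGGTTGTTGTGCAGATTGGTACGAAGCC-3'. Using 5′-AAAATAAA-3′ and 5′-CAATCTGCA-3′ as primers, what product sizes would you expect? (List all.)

The forward primer AAAATAAA matches the top strand at positions 12–19, 74–81, 104–111.
The reverse primer's reverse complement is TGCAGATTG, matching at positions 151–159.
Each forward site pairs with the reverse site to give a product ending at position 159: sizes 148, 86, 56 bp.

148 bp, 86 bp, 56 bp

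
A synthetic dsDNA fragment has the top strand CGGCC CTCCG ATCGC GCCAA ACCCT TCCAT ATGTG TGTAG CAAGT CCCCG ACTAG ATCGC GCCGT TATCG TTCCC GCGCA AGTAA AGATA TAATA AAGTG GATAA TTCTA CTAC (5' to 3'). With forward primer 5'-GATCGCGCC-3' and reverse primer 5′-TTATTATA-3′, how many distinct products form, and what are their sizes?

The forward primer GATCGCGCC matches the top strand at positions 10–18, 55–63.
The reverse primer's reverse complement is TATAATAA, matching at positions 89–96.
Each forward site pairs with the reverse site to give a product ending at position 96: sizes 87, 42 bp.

Two products: 87 bp, 42 bp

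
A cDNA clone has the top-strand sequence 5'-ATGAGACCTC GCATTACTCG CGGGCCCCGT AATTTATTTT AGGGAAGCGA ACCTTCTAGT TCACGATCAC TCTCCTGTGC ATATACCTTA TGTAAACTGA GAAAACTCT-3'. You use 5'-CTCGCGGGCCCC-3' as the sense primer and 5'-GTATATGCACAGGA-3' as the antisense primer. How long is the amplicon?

Forward primer CTCGCGGGCCCC is found on the top strand at positions 17–28.
Reverse complement of the reverse primer: TCCTGTGCATATAC. This occurs on the top strand at positions 73–86.
Amplicon spans positions 17–86: 70 bp.

70 bp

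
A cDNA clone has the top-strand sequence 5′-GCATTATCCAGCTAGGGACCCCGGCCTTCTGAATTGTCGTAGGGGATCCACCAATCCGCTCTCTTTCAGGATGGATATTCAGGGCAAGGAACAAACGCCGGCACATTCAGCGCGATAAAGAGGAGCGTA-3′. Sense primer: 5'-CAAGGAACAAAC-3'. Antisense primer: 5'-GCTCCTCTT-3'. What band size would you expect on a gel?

Forward primer CAAGGAACAAAC is found on the top strand at positions 85–96.
The reverse primer's reverse complement is AAGAGGAGC, which matches the template at positions 118–126.
Product length = (reverse-primer end) − (forward-primer start) + 1 = 126 − 85 + 1 = 42 bp.

42 bp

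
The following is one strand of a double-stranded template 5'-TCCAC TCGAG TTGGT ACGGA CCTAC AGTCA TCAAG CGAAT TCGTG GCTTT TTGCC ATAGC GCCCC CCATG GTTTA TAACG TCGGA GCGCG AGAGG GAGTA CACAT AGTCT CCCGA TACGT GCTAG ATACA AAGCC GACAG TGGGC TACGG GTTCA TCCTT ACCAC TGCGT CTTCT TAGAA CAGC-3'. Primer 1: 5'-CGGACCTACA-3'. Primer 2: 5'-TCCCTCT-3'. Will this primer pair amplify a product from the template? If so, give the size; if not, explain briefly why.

Primer 1 (CGGACCTACA) matches the top strand at positions 17–26; it acts as a forward primer.
Primer 2's reverse complement is AGAGGGA, matching the top strand at positions 91–97; it acts as a reverse primer.
The 3' ends face each other across positions 17–97, giving an 81 bp product.

Yes — an 81 bp product.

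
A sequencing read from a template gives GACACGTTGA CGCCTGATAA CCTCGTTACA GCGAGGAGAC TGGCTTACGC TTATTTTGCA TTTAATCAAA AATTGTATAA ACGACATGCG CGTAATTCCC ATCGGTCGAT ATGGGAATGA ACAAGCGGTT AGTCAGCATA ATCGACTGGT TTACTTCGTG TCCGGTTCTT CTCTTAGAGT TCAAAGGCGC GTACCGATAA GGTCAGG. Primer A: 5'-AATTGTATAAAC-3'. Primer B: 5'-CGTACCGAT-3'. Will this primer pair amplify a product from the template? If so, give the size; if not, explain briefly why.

Primer A (AATTGTATAAAC) matches the top strand at positions 71–82 (3' end points downstream).
Primer B (CGTACCGAT) also matches the top strand directly, at positions 190–198 — its reverse complement ATCGGTACG is not present.
Both primers anneal to the bottom strand with 3' ends pointing the same way, so neither can prime synthesis back toward the other.

No product — both primers anneal to the same strand and extend in the same direction.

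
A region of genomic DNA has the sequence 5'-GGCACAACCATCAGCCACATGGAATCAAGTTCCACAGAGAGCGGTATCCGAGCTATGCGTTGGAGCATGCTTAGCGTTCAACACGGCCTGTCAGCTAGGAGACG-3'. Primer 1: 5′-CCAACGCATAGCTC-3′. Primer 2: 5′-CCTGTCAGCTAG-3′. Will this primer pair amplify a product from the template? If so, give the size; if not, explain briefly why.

Primer 1 (CCAACGCATAGCTC) has reverse complement GAGCTATGCGTTGG, which matches the top strand at positions 50–63; primer 1 anneals to the top strand there with its 3' end pointing upstream toward position 50.
Primer 2 (CCTGTCAGCTAG) matches the top strand directly at positions 87–98; it anneals to the bottom strand with its 3' end pointing downstream toward position 98.
The 3' ends diverge (primer 1 extends toward position 1, primer 2 toward position 104), so the primers never converge on a shared product.

No product — the primers' 3' ends point away from each other.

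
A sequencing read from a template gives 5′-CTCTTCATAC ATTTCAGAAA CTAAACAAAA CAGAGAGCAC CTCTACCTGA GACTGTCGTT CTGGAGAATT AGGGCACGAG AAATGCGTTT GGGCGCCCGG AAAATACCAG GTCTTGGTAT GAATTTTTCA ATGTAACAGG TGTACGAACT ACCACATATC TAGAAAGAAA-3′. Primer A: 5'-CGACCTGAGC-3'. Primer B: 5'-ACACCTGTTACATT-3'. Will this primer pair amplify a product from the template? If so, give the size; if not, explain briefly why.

No product — primer A has no binding site in the template.

Primer A (CGACCTGAGC) does not match the top strand, and its reverse complement GCTCAGGTCG does not match either.
With no annealing site for primer A, no amplification occurs.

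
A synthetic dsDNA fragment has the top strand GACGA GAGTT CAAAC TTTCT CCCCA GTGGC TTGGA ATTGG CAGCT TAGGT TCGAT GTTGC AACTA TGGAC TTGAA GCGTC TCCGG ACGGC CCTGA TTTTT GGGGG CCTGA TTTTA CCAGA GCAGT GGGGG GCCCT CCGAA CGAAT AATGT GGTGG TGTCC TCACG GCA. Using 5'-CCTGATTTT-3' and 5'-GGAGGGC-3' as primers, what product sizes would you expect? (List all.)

The forward primer CCTGATTTT matches the top strand at positions 91–99, 106–114.
The reverse primer's reverse complement is GCCCTCC, matching at positions 131–137.
Each forward site pairs with the reverse site to give a product ending at position 137: sizes 47, 32 bp.

47 bp, 32 bp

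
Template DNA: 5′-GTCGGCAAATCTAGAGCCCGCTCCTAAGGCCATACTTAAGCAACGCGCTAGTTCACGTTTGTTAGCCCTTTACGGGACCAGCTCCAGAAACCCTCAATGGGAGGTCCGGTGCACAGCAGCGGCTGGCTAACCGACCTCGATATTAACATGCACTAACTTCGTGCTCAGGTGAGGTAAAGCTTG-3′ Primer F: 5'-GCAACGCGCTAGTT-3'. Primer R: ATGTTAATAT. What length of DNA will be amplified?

110 bp

Scanning the template, GCAACGCGCTAGTT occurs at positions 40–53; this primer anneals to the bottom strand there with its 3' end pointing downstream.
Taking the reverse complement of ATGTTAATAT gives ATATTAACAT, found at positions 140–149 on the template; the primer anneals here to the top strand with its 3' end pointing upstream.
Amplicon spans positions 40–149: 110 bp.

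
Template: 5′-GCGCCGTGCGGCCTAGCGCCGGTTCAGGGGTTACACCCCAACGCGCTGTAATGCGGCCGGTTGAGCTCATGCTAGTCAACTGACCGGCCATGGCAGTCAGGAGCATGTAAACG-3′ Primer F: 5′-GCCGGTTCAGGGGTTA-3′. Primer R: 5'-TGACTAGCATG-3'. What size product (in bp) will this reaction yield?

61 bp

Scanning the template, GCCGGTTCAGGGGTTA occurs at positions 18–33; this primer anneals to the bottom strand there with its 3' end pointing downstream.
Reverse complement of the reverse primer: CATGCTAGTCA. This occurs on the top strand at positions 68–78.
Product length = (reverse-primer end) − (forward-primer start) + 1 = 78 − 18 + 1 = 61 bp.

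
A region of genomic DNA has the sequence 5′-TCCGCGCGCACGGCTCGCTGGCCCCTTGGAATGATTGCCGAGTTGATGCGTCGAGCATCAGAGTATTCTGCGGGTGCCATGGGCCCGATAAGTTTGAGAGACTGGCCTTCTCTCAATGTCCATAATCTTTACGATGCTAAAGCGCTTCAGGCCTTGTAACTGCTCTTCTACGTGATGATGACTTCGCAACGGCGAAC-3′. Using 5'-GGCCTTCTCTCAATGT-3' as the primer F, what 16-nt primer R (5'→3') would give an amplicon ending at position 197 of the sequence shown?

5'-GTTCGCCGTTGCGAAG-3'

The forward primer binds at positions 104–119; the product's 3' end on the top strand is position 197.
The reverse primer anneals to the top strand over positions 182–197, i.e. to CTTCGCAACGGCGAAC.
Its sequence written 5'→3' is the reverse complement: GTTCGCCGTTGCGAAG.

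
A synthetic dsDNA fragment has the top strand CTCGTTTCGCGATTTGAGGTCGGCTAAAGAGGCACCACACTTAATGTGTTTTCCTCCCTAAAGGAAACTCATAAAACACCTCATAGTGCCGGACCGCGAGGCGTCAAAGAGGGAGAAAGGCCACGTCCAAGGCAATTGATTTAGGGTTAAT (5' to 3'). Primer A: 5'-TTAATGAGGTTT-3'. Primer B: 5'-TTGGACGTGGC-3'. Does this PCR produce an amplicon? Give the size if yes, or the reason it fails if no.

Primer A (TTAATGAGGTTT) does not match the top strand, and its reverse complement AAACCTCATTAA does not match either.
With no annealing site for primer A, no amplification occurs.

No product — primer A has no binding site in the template.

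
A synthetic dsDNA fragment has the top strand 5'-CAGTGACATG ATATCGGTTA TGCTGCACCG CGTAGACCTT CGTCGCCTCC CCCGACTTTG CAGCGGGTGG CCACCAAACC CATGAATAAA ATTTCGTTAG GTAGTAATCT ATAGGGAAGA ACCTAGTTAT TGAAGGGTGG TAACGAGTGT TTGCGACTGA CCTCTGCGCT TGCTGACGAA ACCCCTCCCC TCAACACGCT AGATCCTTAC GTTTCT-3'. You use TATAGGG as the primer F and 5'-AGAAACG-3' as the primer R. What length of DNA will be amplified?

107 bp

Forward primer TATAGGG is found on the top strand at positions 110–116.
The reverse primer's reverse complement is CGTTTCT, which matches the template at positions 210–216.
Product length = (reverse-primer end) − (forward-primer start) + 1 = 216 − 110 + 1 = 107 bp.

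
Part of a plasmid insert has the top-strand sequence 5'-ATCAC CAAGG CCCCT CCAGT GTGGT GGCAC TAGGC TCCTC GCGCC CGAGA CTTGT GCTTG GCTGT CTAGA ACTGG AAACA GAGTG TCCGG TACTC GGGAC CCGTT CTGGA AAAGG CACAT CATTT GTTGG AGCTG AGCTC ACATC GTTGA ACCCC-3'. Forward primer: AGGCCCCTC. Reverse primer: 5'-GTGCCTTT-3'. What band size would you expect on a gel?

111 bp

Scanning the template, AGGCCCCTC occurs at positions 8–16; this primer anneals to the bottom strand there with its 3' end pointing downstream.
Reverse complement of the reverse primer: AAAGGCAC. This occurs on the top strand at positions 111–118.
The product runs from position 8 to position 118, so its length is 118 − 8 + 1 = 111 bp.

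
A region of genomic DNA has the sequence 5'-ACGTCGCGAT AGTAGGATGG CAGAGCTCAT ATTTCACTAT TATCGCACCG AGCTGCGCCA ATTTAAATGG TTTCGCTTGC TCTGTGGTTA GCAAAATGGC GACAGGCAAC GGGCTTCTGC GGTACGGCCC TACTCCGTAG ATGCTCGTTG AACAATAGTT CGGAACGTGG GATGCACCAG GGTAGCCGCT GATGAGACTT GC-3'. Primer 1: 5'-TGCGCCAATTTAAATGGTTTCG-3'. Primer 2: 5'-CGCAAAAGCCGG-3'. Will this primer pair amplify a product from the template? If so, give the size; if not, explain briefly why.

No product — primer 2 has no binding site in the template.

Primer 2 (CGCAAAAGCCGG) does not match the top strand, and its reverse complement CCGGCTTTTGCG does not match either.
With no annealing site for primer 2, no amplification occurs.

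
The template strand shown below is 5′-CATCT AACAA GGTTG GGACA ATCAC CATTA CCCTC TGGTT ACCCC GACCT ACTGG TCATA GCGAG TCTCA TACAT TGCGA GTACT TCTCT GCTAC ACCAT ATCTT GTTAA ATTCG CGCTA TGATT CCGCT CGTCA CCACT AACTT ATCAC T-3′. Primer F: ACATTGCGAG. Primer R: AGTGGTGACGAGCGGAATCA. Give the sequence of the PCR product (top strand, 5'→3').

5'-ACATTGCGAGTACTTCTCTGCTACACCATATCTTGTTAAATTCGCGCTATGATTCCGCTCGTCACCACT-3'

Scanning the template, ACATTGCGAG occurs at positions 72–81; this primer anneals to the bottom strand there with its 3' end pointing downstream.
Reverse complement of the reverse primer: TGATTCCGCTCGTCACCACT. This occurs on the top strand at positions 121–140.
The product is the template from position 72 through 140 (69 bp).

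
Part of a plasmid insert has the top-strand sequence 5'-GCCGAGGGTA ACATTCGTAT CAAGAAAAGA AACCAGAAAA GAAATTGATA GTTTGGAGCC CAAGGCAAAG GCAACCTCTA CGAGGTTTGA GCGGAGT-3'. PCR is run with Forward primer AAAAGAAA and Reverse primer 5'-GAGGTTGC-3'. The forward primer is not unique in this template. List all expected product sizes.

54 bp, 42 bp

The forward primer AAAAGAAA matches the top strand at positions 25–32, 37–44.
The reverse primer's reverse complement is GCAACCTC, matching at positions 71–78.
Each forward site pairs with the reverse site to give a product ending at position 78: sizes 54, 42 bp.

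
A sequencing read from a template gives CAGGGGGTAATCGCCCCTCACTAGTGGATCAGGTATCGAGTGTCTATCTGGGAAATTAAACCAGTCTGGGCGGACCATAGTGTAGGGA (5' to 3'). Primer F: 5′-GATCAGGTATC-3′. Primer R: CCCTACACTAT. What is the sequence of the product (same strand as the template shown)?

Scanning the template, GATCAGGTATC occurs at positions 27–37; this primer anneals to the bottom strand there with its 3' end pointing downstream.
Taking the reverse complement of CCCTACACTAT gives ATAGTGTAGGG, found at positions 77–87 on the template; the primer anneals here to the top strand with its 3' end pointing upstream.
The product is the template from position 27 through 87 (61 bp).

5'-GATCAGGTATCGAGTGTCTATCTGGGAAATTAAACCAGTCTGGGCGGACCATAGTGTAGGG-3'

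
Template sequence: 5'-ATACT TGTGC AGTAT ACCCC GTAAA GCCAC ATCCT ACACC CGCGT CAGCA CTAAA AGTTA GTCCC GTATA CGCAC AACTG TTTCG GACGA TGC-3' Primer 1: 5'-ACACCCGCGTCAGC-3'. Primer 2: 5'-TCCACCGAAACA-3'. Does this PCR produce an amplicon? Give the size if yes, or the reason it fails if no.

Primer 2 (TCCACCGAAACA) does not match the top strand, and its reverse complement TGTTTCGGTGGA does not match either.
With no annealing site for primer 2, no amplification occurs.

No product — primer 2 has no binding site in the template.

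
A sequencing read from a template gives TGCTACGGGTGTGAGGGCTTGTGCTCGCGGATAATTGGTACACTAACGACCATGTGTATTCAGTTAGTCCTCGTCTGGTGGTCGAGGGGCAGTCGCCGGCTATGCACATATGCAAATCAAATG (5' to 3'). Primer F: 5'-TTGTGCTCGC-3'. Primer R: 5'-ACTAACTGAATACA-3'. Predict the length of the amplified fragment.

50 bp

Scanning the template, TTGTGCTCGC occurs at positions 19–28; this primer anneals to the bottom strand there with its 3' end pointing downstream.
Taking the reverse complement of ACTAACTGAATACA gives TGTATTCAGTTAGT, found at positions 55–68 on the template; the primer anneals here to the top strand with its 3' end pointing upstream.
Product length = (reverse-primer end) − (forward-primer start) + 1 = 68 − 19 + 1 = 50 bp.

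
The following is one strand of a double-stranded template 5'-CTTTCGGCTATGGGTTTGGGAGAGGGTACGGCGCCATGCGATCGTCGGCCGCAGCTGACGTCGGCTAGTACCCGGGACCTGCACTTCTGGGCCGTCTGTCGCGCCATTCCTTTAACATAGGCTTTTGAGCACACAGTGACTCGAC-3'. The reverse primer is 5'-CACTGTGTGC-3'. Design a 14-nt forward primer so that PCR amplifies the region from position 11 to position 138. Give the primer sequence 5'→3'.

5'-TGGGTTTGGGAGAG-3'

The reverse primer's reverse complement GCACACAGTG matches the template at positions 129–138; the product starts at position 11.
The forward primer is identical to the top strand over positions 11–24: TGGGTTTGGGAGAG.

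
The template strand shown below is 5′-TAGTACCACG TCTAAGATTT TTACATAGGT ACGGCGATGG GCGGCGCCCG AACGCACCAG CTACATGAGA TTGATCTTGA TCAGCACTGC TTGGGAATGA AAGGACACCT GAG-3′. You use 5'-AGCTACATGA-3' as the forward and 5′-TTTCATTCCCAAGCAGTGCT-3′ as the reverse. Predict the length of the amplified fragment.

Scanning the template, AGCTACATGA occurs at positions 59–68; this primer anneals to the bottom strand there with its 3' end pointing downstream.
Taking the reverse complement of TTTCATTCCCAAGCAGTGCT gives AGCACTGCTTGGGAATGAAA, found at positions 83–102 on the template; the primer anneals here to the top strand with its 3' end pointing upstream.
Product length = (reverse-primer end) − (forward-primer start) + 1 = 102 − 59 + 1 = 44 bp.

44 bp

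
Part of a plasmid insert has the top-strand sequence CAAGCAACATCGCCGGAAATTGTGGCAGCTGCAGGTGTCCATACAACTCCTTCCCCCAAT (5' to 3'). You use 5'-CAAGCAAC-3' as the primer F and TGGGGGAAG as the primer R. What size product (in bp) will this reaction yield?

Forward primer CAAGCAAC is found on the top strand at positions 1–8.
The reverse primer's reverse complement is CTTCCCCCA, which matches the template at positions 50–58.
Amplicon spans positions 1–58: 58 bp.

58 bp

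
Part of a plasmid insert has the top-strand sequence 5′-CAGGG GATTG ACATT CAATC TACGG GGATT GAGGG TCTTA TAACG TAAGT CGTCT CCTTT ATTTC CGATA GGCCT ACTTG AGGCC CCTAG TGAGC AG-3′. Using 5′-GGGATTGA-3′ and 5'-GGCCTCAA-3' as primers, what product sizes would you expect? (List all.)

The forward primer GGGATTGA matches the top strand at positions 4–11, 25–32.
The reverse primer's reverse complement is TTGAGGCC, matching at positions 78–85.
Each forward site pairs with the reverse site to give a product ending at position 85: sizes 82, 61 bp.

82 bp, 61 bp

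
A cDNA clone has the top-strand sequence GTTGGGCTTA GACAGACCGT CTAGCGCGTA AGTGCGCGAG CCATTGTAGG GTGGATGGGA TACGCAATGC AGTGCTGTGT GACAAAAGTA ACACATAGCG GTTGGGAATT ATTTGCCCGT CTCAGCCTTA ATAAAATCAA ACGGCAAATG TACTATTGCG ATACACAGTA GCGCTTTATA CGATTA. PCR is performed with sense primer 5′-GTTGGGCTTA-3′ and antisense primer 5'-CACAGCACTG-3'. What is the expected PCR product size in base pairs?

79 bp

Forward primer GTTGGGCTTA is found on the top strand at positions 1–10.
Taking the reverse complement of CACAGCACTG gives CAGTGCTGTG, found at positions 70–79 on the template; the primer anneals here to the top strand with its 3' end pointing upstream.
The product runs from position 1 to position 79, so its length is 79 − 1 + 1 = 79 bp.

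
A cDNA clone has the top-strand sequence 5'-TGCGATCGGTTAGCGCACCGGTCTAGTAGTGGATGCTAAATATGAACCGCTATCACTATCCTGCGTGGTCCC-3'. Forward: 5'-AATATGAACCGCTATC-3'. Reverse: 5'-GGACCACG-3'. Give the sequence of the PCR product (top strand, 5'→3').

Scanning the template, AATATGAACCGCTATC occurs at positions 39–54; this primer anneals to the bottom strand there with its 3' end pointing downstream.
Taking the reverse complement of GGACCACG gives CGTGGTCC, found at positions 64–71 on the template; the primer anneals here to the top strand with its 3' end pointing upstream.
The product is the template from position 39 through 71 (33 bp).

5'-AATATGAACCGCTATCACTATCCTGCGTGGTCC-3'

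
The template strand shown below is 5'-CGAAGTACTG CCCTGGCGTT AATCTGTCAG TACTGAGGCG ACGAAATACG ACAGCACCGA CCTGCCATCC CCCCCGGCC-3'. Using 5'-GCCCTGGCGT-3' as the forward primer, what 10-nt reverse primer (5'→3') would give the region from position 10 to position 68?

The product's 3' end on the top strand is position 68.
The reverse primer anneals to the top strand over positions 59–68, i.e. to GACCTGCCAT.
Its sequence written 5'→3' is the reverse complement: ATGGCAGGTC.

5'-ATGGCAGGTC-3'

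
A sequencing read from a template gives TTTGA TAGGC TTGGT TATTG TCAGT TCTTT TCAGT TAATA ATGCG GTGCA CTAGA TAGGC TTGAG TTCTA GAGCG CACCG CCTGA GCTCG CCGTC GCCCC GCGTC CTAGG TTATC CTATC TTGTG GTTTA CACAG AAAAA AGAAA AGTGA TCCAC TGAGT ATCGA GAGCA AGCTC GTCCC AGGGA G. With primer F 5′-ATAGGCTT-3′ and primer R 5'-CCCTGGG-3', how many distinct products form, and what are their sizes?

The forward primer ATAGGCTT matches the top strand at positions 5–12, 55–62.
The reverse primer's reverse complement is CCCAGGG, matching at positions 178–184.
Each forward site pairs with the reverse site to give a product ending at position 184: sizes 180, 130 bp.

Two products: 180 bp, 130 bp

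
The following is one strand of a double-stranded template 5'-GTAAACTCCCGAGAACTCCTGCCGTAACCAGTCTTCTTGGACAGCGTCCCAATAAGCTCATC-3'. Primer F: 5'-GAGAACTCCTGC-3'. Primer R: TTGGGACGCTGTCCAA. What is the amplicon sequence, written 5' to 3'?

5'-GAGAACTCCTGCCGTAACCAGTCTTCTTGGACAGCGTCCCAA-3'

Scanning the template, GAGAACTCCTGC occurs at positions 11–22; this primer anneals to the bottom strand there with its 3' end pointing downstream.
The reverse primer's reverse complement is TTGGACAGCGTCCCAA, which matches the template at positions 37–52.
The product is the template from position 11 through 52 (42 bp).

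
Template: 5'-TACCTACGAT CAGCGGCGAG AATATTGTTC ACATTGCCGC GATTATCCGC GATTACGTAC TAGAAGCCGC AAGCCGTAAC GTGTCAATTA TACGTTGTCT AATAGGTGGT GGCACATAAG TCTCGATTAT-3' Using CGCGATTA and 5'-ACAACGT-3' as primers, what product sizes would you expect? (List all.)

61 bp, 51 bp

The forward primer CGCGATTA matches the top strand at positions 38–45, 48–55.
The reverse primer's reverse complement is ACGTTGT, matching at positions 92–98.
Each forward site pairs with the reverse site to give a product ending at position 98: sizes 61, 51 bp.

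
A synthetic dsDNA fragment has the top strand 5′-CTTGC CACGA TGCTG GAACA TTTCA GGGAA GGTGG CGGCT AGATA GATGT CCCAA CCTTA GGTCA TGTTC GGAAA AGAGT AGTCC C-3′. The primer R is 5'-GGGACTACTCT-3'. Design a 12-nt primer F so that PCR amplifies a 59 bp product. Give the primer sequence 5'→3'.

The reverse primer's reverse complement AGAGTAGTCCC matches the template at positions 76–86, so the product ends at position 86.
A 59 bp product then starts at position 86 − 59 + 1 = 28.
The forward primer is identical to the top strand there: GAAGGTGGCGGC.

5'-GAAGGTGGCGGC-3'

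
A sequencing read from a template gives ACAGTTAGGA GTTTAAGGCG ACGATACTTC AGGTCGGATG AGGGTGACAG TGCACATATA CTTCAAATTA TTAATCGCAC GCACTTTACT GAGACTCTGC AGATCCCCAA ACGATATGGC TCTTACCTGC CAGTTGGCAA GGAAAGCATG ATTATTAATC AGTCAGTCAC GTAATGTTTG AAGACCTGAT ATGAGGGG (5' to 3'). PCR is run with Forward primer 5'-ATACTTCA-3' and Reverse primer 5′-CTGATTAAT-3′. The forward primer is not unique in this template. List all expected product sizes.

The forward primer ATACTTCA matches the top strand at positions 24–31, 58–65.
The reverse primer's reverse complement is ATTAATCAG, matching at positions 154–162.
Each forward site pairs with the reverse site to give a product ending at position 162: sizes 139, 105 bp.

139 bp, 105 bp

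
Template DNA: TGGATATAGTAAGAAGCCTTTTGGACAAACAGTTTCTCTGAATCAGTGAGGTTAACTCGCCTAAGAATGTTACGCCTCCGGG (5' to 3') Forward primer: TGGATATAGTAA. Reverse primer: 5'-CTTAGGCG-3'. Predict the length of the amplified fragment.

The forward primer matches the template at positions 1–12.
The reverse primer's reverse complement is CGCCTAAG, which matches the template at positions 58–65.
Amplicon spans positions 1–65: 65 bp.

65 bp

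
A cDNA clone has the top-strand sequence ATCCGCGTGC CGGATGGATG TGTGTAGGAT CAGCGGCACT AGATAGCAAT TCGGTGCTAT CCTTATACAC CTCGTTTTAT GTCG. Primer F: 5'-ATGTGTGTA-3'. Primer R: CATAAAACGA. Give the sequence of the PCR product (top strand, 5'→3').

Scanning the template, ATGTGTGTA occurs at positions 18–26; this primer anneals to the bottom strand there with its 3' end pointing downstream.
Taking the reverse complement of CATAAAACGA gives TCGTTTTATG, found at positions 72–81 on the template; the primer anneals here to the top strand with its 3' end pointing upstream.
The product is the template from position 18 through 81 (64 bp).

5'-ATGTGTGTAGGATCAGCGGCACTAGATAGCAATTCGGTGCTATCCTTATACACCTCGTTTTATG-3'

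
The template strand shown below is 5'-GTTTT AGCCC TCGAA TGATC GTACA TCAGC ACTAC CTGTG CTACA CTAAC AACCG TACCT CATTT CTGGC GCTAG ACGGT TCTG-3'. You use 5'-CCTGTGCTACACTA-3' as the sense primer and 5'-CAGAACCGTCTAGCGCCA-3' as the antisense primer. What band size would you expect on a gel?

Scanning the template, CCTGTGCTACACTA occurs at positions 35–48; this primer anneals to the bottom strand there with its 3' end pointing downstream.
The reverse primer's reverse complement is TGGCGCTAGACGGTTCTG, which matches the template at positions 67–84.
Product length = (reverse-primer end) − (forward-primer start) + 1 = 84 − 35 + 1 = 50 bp.

50 bp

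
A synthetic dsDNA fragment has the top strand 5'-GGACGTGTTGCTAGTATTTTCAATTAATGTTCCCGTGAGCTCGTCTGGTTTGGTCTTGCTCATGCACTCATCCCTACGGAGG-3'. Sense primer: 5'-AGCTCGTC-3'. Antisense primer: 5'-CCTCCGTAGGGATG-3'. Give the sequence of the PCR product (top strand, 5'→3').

The forward primer matches the template at positions 38–45.
Reverse complement of the reverse primer: CATCCCTACGGAGG. This occurs on the top strand at positions 69–82.
The product is the template from position 38 through 82 (45 bp).

5'-AGCTCGTCTGGTTTGGTCTTGCTCATGCACTCATCCCTACGGAGG-3'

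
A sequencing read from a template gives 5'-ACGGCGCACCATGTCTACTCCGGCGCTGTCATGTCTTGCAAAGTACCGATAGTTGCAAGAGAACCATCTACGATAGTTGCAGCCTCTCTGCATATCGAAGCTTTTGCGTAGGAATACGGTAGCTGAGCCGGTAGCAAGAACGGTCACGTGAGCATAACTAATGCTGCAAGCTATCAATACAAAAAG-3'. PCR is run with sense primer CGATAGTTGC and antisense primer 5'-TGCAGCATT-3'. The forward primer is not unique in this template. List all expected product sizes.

122 bp, 98 bp

The forward primer CGATAGTTGC matches the top strand at positions 47–56, 71–80.
The reverse primer's reverse complement is AATGCTGCA, matching at positions 160–168.
Each forward site pairs with the reverse site to give a product ending at position 168: sizes 122, 98 bp.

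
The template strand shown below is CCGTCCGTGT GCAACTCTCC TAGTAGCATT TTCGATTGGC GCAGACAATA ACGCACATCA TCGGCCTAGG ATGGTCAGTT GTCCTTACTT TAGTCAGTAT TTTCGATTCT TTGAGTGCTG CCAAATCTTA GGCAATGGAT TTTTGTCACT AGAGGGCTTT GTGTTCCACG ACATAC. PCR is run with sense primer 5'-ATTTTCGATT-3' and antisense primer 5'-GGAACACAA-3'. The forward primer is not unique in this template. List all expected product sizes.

The forward primer ATTTTCGATT matches the top strand at positions 28–37, 99–108.
The reverse primer's reverse complement is TTGTGTTCC, matching at positions 159–167.
Each forward site pairs with the reverse site to give a product ending at position 167: sizes 140, 69 bp.

140 bp, 69 bp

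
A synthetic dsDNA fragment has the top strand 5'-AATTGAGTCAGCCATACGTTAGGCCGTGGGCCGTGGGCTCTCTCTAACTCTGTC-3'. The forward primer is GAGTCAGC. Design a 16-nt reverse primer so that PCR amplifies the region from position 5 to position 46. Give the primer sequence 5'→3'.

The product's 3' end on the top strand is position 46.
The reverse primer anneals to the top strand over positions 31–46, i.e. to CCGTGGGCTCTCTCTA.
Its sequence written 5'→3' is the reverse complement: TAGAGAGAGCCCACGG.

5'-TAGAGAGAGCCCACGG-3'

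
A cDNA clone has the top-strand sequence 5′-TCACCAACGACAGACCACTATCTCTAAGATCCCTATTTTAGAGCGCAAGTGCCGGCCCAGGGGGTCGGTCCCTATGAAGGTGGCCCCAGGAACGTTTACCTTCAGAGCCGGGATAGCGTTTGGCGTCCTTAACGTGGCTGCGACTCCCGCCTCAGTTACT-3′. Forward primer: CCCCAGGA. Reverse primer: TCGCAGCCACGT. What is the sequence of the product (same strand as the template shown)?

5'-CCCCAGGAACGTTTACCTTCAGAGCCGGGATAGCGTTTGGCGTCCTTAACGTGGCTGCGA-3'

The forward primer matches the template at positions 84–91.
Reverse complement of the reverse primer: ACGTGGCTGCGA. This occurs on the top strand at positions 132–143.
The product is the template from position 84 through 143 (60 bp).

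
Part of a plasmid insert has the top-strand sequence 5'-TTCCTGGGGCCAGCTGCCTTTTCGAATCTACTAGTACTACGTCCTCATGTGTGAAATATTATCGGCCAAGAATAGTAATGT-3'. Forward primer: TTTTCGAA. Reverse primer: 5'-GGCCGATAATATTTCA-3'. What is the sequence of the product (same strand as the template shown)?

Scanning the template, TTTTCGAA occurs at positions 19–26; this primer anneals to the bottom strand there with its 3' end pointing downstream.
Reverse complement of the reverse primer: TGAAATATTATCGGCC. This occurs on the top strand at positions 52–67.
The product is the template from position 19 through 67 (49 bp).

5'-TTTTCGAATCTACTAGTACTACGTCCTCATGTGTGAAATATTATCGGCC-3'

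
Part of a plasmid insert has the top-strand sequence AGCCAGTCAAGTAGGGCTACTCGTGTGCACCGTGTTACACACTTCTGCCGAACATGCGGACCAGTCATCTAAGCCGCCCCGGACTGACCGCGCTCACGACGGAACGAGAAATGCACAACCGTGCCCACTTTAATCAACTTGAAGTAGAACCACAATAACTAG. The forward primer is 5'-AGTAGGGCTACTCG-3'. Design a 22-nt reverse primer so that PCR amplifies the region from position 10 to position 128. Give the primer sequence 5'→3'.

5'-GTGGGCACGGTTGTGCATTTCT-3'

The product's 3' end on the top strand is position 128.
The reverse primer anneals to the top strand over positions 107–128, i.e. to AGAAATGCACAACCGTGCCCAC.
Its sequence written 5'→3' is the reverse complement: GTGGGCACGGTTGTGCATTTCT.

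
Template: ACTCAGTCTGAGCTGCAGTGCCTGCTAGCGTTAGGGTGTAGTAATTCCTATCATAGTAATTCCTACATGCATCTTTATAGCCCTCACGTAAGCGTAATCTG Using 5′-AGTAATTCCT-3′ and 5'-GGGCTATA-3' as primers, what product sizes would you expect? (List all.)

44 bp, 29 bp

The forward primer AGTAATTCCT matches the top strand at positions 40–49, 55–64.
The reverse primer's reverse complement is TATAGCCC, matching at positions 76–83.
Each forward site pairs with the reverse site to give a product ending at position 83: sizes 44, 29 bp.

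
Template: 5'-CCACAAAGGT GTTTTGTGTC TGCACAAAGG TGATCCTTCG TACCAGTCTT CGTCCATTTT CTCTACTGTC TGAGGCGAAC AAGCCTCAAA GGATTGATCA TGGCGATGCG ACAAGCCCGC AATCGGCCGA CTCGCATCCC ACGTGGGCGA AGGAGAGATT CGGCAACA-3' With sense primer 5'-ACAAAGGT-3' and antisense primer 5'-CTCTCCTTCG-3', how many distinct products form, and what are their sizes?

The forward primer ACAAAGGT matches the top strand at positions 3–10, 24–31.
The reverse primer's reverse complement is CGAAGGAGAG, matching at positions 148–157.
Each forward site pairs with the reverse site to give a product ending at position 157: sizes 155, 134 bp.

Two products: 155 bp, 134 bp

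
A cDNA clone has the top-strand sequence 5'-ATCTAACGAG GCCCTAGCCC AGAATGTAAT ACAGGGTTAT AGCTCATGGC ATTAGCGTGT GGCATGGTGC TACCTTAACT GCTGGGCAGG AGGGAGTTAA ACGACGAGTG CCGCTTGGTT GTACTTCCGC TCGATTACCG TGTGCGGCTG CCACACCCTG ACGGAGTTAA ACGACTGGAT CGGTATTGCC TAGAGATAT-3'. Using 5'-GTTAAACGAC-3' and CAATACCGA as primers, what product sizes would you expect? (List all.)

The forward primer GTTAAACGAC matches the top strand at positions 96–105, 166–175.
The reverse primer's reverse complement is TCGGTATTG, matching at positions 180–188.
Each forward site pairs with the reverse site to give a product ending at position 188: sizes 93, 23 bp.

93 bp, 23 bp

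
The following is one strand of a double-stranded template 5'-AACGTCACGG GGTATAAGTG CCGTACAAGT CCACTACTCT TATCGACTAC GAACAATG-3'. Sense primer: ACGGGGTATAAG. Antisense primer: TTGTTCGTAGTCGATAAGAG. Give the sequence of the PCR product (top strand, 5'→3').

The forward primer matches the template at positions 7–18.
Reverse complement of the reverse primer: CTCTTATCGACTACGAACAA. This occurs on the top strand at positions 37–56.
The product is the template from position 7 through 56 (50 bp).

5'-ACGGGGTATAAGTGCCGTACAAGTCCACTACTCTTATCGACTACGAACAA-3'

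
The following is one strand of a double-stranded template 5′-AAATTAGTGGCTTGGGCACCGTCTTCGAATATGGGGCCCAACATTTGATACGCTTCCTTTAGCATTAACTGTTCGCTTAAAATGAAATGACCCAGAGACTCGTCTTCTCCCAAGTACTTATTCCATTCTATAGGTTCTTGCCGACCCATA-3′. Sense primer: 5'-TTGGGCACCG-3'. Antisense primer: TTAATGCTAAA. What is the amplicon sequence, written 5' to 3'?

The forward primer matches the template at positions 12–21.
Reverse complement of the reverse primer: TTTAGCATTAA. This occurs on the top strand at positions 58–68.
The product is the template from position 12 through 68 (57 bp).

5'-TTGGGCACCGTCTTCGAATATGGGGCCCAACATTTGATACGCTTCCTTTAGCATTAA-3'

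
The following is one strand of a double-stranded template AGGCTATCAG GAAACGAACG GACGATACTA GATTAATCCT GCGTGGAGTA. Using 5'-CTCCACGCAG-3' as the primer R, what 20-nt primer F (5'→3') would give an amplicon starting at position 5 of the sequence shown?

5'-TATCAGGAAACGAACGGACG-3'

The reverse primer's reverse complement CTGCGTGGAG matches the template at positions 39–48; the product starts at position 5.
The forward primer is identical to the top strand over positions 5–24: TATCAGGAAACGAACGGACG.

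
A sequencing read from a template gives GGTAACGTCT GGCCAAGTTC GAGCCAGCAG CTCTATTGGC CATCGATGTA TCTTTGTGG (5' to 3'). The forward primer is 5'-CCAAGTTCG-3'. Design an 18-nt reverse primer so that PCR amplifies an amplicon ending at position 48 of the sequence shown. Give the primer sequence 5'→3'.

The forward primer binds at positions 13–21; the product's 3' end on the top strand is position 48.
The reverse primer anneals to the top strand over positions 31–48, i.e. to CTCTATTGGCCATCGATG.
Its sequence written 5'→3' is the reverse complement: CATCGATGGCCAATAGAG.

5'-CATCGATGGCCAATAGAG-3'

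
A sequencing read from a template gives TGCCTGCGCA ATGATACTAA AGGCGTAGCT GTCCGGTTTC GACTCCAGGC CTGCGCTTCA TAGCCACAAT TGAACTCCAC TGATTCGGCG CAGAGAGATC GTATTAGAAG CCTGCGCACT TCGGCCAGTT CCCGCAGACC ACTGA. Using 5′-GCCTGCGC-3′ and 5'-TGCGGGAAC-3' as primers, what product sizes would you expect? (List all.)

135 bp, 88 bp, 27 bp

The forward primer GCCTGCGC matches the top strand at positions 2–9, 49–56, 110–117.
The reverse primer's reverse complement is GTTCCCGCA, matching at positions 128–136.
Each forward site pairs with the reverse site to give a product ending at position 136: sizes 135, 88, 27 bp.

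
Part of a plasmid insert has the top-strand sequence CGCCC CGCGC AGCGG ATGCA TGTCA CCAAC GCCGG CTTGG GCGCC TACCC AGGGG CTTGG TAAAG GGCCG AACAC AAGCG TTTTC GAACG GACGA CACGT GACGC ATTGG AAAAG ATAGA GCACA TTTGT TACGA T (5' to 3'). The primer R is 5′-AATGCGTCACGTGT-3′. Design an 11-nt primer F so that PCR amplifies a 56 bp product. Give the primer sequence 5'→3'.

The reverse primer's reverse complement ACACGTGACGCATT matches the template at positions 95–108, so the product ends at position 108.
A 56 bp product then starts at position 108 − 56 + 1 = 53.
The forward primer is identical to the top strand there: GGGCTTGGTAA.

5'-GGGCTTGGTAA-3'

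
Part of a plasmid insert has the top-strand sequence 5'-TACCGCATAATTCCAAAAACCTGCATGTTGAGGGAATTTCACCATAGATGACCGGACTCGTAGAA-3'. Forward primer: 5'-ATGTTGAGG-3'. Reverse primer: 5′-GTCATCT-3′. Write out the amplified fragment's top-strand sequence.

5'-ATGTTGAGGGAATTTCACCATAGATGAC-3'

Forward primer ATGTTGAGG is found on the top strand at positions 25–33.
Taking the reverse complement of GTCATCT gives AGATGAC, found at positions 46–52 on the template; the primer anneals here to the top strand with its 3' end pointing upstream.
The product is the template from position 25 through 52 (28 bp).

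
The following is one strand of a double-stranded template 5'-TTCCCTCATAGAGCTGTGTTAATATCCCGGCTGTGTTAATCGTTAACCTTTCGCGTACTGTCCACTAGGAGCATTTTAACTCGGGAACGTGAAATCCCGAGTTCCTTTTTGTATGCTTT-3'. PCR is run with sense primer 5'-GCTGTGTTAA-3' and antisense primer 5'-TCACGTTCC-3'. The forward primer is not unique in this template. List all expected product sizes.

80 bp, 63 bp

The forward primer GCTGTGTTAA matches the top strand at positions 13–22, 30–39.
The reverse primer's reverse complement is GGAACGTGA, matching at positions 84–92.
Each forward site pairs with the reverse site to give a product ending at position 92: sizes 80, 63 bp.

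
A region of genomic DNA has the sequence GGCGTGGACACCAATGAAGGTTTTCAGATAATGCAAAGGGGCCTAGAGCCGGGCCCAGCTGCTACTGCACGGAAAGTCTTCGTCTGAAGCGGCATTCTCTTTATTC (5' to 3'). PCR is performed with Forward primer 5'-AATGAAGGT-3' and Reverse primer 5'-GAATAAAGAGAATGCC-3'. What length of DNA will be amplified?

The forward primer matches the template at positions 13–21.
Taking the reverse complement of GAATAAAGAGAATGCC gives GGCATTCTCTTTATTC, found at positions 91–106 on the template; the primer anneals here to the top strand with its 3' end pointing upstream.
Product length = (reverse-primer end) − (forward-primer start) + 1 = 106 − 13 + 1 = 94 bp.

94 bp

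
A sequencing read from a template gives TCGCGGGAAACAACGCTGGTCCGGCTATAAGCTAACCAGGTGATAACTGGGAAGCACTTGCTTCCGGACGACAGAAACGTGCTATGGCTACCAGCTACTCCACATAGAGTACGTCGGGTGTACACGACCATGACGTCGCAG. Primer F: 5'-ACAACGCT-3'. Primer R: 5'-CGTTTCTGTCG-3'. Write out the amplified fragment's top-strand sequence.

Forward primer ACAACGCT is found on the top strand at positions 10–17.
The reverse primer's reverse complement is CGACAGAAACG, which matches the template at positions 69–79.
The product is the template from position 10 through 79 (70 bp).

5'-ACAACGCTGGTCCGGCTATAAGCTAACCAGGTGATAACTGGGAAGCACTTGCTTCCGGACGACAGAAACG-3'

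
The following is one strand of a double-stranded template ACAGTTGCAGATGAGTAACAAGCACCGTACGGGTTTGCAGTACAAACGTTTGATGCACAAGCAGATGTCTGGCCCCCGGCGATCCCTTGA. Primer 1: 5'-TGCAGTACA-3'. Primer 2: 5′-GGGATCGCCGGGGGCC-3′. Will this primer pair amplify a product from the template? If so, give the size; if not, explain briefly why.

Yes — a 51 bp product.

Primer 1 (TGCAGTACA) matches the top strand at positions 36–44; it acts as a forward primer.
Primer 2's reverse complement is GGCCCCCGGCGATCCC, matching the top strand at positions 71–86; it acts as a reverse primer.
The 3' ends face each other across positions 36–86, giving a 51 bp product.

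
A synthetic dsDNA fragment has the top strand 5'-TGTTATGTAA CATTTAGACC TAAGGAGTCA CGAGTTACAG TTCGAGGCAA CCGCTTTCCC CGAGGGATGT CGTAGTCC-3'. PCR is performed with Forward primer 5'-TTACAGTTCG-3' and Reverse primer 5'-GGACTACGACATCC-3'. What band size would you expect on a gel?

The forward primer matches the template at positions 35–44.
The reverse primer's reverse complement is GGATGTCGTAGTCC, which matches the template at positions 65–78.
Amplicon spans positions 35–78: 44 bp.

44 bp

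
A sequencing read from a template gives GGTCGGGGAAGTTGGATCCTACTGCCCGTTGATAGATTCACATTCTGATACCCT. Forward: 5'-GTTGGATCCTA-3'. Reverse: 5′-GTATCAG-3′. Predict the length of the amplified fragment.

41 bp

Scanning the template, GTTGGATCCTA occurs at positions 11–21; this primer anneals to the bottom strand there with its 3' end pointing downstream.
Taking the reverse complement of GTATCAG gives CTGATAC, found at positions 45–51 on the template; the primer anneals here to the top strand with its 3' end pointing upstream.
The product runs from position 11 to position 51, so its length is 51 − 11 + 1 = 41 bp.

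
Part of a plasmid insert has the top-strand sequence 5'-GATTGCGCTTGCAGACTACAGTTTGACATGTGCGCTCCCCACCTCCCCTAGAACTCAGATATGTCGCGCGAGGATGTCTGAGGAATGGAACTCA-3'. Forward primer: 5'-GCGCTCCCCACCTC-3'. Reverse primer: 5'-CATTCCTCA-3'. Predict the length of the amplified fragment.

56 bp

Scanning the template, GCGCTCCCCACCTC occurs at positions 32–45; this primer anneals to the bottom strand there with its 3' end pointing downstream.
Reverse complement of the reverse primer: TGAGGAATG. This occurs on the top strand at positions 79–87.
The product runs from position 32 to position 87, so its length is 87 − 32 + 1 = 56 bp.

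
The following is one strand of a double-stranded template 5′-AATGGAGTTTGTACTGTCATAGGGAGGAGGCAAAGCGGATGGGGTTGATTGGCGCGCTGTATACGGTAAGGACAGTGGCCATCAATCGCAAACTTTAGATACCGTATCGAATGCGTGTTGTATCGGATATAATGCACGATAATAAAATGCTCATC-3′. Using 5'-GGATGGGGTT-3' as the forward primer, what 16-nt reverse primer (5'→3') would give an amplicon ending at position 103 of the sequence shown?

The forward primer binds at positions 37–46; the product's 3' end on the top strand is position 103.
The reverse primer anneals to the top strand over positions 88–103, i.e. to GCAAACTTTAGATACC.
Its sequence written 5'→3' is the reverse complement: GGTATCTAAAGTTTGC.

5'-GGTATCTAAAGTTTGC-3'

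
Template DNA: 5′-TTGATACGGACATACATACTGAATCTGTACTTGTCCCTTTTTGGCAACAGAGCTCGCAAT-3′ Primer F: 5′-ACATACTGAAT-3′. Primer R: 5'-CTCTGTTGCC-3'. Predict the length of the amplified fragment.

Scanning the template, ACATACTGAAT occurs at positions 14–24; this primer anneals to the bottom strand there with its 3' end pointing downstream.
Taking the reverse complement of CTCTGTTGCC gives GGCAACAGAG, found at positions 43–52 on the template; the primer anneals here to the top strand with its 3' end pointing upstream.
Product length = (reverse-primer end) − (forward-primer start) + 1 = 52 − 14 + 1 = 39 bp.

39 bp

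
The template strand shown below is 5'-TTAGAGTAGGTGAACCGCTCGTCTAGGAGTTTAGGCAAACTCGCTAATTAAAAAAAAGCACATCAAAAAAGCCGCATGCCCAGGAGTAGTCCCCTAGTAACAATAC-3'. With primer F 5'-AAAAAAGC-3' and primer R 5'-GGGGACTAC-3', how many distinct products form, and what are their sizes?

The forward primer AAAAAAGC matches the top strand at positions 52–59, 65–72.
The reverse primer's reverse complement is GTAGTCCCC, matching at positions 86–94.
Each forward site pairs with the reverse site to give a product ending at position 94: sizes 43, 30 bp.

Two products: 43 bp, 30 bp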